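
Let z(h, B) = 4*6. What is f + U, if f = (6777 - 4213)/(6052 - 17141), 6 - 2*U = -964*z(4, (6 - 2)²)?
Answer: 128308255/11089 ≈ 11571.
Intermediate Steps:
z(h, B) = 24
U = 11571 (U = 3 - (-482)*24 = 3 - ½*(-23136) = 3 + 11568 = 11571)
f = -2564/11089 (f = 2564/(-11089) = 2564*(-1/11089) = -2564/11089 ≈ -0.23122)
f + U = -2564/11089 + 11571 = 128308255/11089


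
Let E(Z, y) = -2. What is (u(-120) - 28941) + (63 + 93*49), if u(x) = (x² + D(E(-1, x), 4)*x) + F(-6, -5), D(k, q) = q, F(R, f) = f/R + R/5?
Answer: -312041/30 ≈ -10401.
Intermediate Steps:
F(R, f) = R/5 + f/R (F(R, f) = f/R + R*(⅕) = f/R + R/5 = R/5 + f/R)
u(x) = -11/30 + x² + 4*x (u(x) = (x² + 4*x) + ((⅕)*(-6) - 5/(-6)) = (x² + 4*x) + (-6/5 - 5*(-⅙)) = (x² + 4*x) + (-6/5 + ⅚) = (x² + 4*x) - 11/30 = -11/30 + x² + 4*x)
(u(-120) - 28941) + (63 + 93*49) = ((-11/30 + (-120)² + 4*(-120)) - 28941) + (63 + 93*49) = ((-11/30 + 14400 - 480) - 28941) + (63 + 4557) = (417589/30 - 28941) + 4620 = -450641/30 + 4620 = -312041/30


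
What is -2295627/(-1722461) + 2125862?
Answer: 3661716682009/1722461 ≈ 2.1259e+6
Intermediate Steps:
-2295627/(-1722461) + 2125862 = -2295627*(-1/1722461) + 2125862 = 2295627/1722461 + 2125862 = 3661716682009/1722461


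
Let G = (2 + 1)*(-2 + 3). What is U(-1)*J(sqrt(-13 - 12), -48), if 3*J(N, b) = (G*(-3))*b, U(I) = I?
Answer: -144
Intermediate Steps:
G = 3 (G = 3*1 = 3)
J(N, b) = -3*b (J(N, b) = ((3*(-3))*b)/3 = (-9*b)/3 = -3*b)
U(-1)*J(sqrt(-13 - 12), -48) = -(-3)*(-48) = -1*144 = -144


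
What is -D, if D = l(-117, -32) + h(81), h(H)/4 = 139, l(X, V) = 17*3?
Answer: -607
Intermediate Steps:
l(X, V) = 51
h(H) = 556 (h(H) = 4*139 = 556)
D = 607 (D = 51 + 556 = 607)
-D = -1*607 = -607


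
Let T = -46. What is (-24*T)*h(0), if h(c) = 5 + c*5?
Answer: 5520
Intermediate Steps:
h(c) = 5 + 5*c
(-24*T)*h(0) = (-24*(-46))*(5 + 5*0) = 1104*(5 + 0) = 1104*5 = 5520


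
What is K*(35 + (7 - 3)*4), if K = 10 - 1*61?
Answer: -2601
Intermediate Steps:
K = -51 (K = 10 - 61 = -51)
K*(35 + (7 - 3)*4) = -51*(35 + (7 - 3)*4) = -51*(35 + 4*4) = -51*(35 + 16) = -51*51 = -2601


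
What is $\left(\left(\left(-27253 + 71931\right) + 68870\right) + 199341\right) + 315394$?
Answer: $628283$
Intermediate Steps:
$\left(\left(\left(-27253 + 71931\right) + 68870\right) + 199341\right) + 315394 = \left(\left(44678 + 68870\right) + 199341\right) + 315394 = \left(113548 + 199341\right) + 315394 = 312889 + 315394 = 628283$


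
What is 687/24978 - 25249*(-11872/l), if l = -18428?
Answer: -623941325429/38357882 ≈ -16266.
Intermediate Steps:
687/24978 - 25249*(-11872/l) = 687/24978 - 25249/((-18428/(-11872))) = 687*(1/24978) - 25249/((-18428*(-1/11872))) = 229/8326 - 25249/4607/2968 = 229/8326 - 25249*2968/4607 = 229/8326 - 74939032/4607 = -623941325429/38357882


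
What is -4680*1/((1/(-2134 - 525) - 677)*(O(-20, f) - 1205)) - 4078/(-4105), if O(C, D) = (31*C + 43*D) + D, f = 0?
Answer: 7414565881/7492224330 ≈ 0.98963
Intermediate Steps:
O(C, D) = 31*C + 44*D
-4680*1/((1/(-2134 - 525) - 677)*(O(-20, f) - 1205)) - 4078/(-4105) = -4680*1/((1/(-2134 - 525) - 677)*((31*(-20) + 44*0) - 1205)) - 4078/(-4105) = -4680*1/((1/(-2659) - 677)*((-620 + 0) - 1205)) - 4078*(-1/4105) = -4680*1/((-620 - 1205)*(-1/2659 - 677)) + 4078/4105 = -4680/((-1800144/2659*(-1825))) + 4078/4105 = -4680/3285262800/2659 + 4078/4105 = -4680*2659/3285262800 + 4078/4105 = -34567/9125730 + 4078/4105 = 7414565881/7492224330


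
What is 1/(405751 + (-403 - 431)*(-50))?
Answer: 1/447451 ≈ 2.2349e-6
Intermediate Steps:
1/(405751 + (-403 - 431)*(-50)) = 1/(405751 - 834*(-50)) = 1/(405751 + 41700) = 1/447451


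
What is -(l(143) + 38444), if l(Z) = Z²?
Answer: -58893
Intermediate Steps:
-(l(143) + 38444) = -(143² + 38444) = -(20449 + 38444) = -1*58893 = -58893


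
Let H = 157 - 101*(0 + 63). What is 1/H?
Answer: -1/6206 ≈ -0.00016113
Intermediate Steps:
H = -6206 (H = 157 - 101*63 = 157 - 6363 = -6206)
1/H = 1/(-6206) = -1/6206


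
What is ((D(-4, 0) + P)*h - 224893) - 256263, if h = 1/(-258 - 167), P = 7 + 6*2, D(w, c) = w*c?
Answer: -204491319/425 ≈ -4.8116e+5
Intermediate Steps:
D(w, c) = c*w
P = 19 (P = 7 + 12 = 19)
h = -1/425 (h = 1/(-425) = -1/425 ≈ -0.0023529)
((D(-4, 0) + P)*h - 224893) - 256263 = ((0*(-4) + 19)*(-1/425) - 224893) - 256263 = ((0 + 19)*(-1/425) - 224893) - 256263 = (19*(-1/425) - 224893) - 256263 = (-19/425 - 224893) - 256263 = -95579544/425 - 256263 = -204491319/425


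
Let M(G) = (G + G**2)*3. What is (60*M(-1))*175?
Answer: 0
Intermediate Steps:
M(G) = 3*G + 3*G**2
(60*M(-1))*175 = (60*(3*(-1)*(1 - 1)))*175 = (60*(3*(-1)*0))*175 = (60*0)*175 = 0*175 = 0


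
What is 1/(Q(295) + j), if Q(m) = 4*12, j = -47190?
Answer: -1/47142 ≈ -2.1213e-5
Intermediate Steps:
Q(m) = 48
1/(Q(295) + j) = 1/(48 - 47190) = 1/(-47142) = -1/47142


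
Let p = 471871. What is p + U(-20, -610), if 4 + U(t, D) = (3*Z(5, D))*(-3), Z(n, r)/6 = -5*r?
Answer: 307167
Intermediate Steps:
Z(n, r) = -30*r (Z(n, r) = 6*(-5*r) = -30*r)
U(t, D) = -4 + 270*D (U(t, D) = -4 + (3*(-30*D))*(-3) = -4 - 90*D*(-3) = -4 + 270*D)
p + U(-20, -610) = 471871 + (-4 + 270*(-610)) = 471871 + (-4 - 164700) = 471871 - 164704 = 307167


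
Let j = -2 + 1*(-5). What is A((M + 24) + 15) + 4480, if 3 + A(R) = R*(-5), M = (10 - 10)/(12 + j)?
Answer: 4282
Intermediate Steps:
j = -7 (j = -2 - 5 = -7)
M = 0 (M = (10 - 10)/(12 - 7) = 0/5 = 0*(⅕) = 0)
A(R) = -3 - 5*R (A(R) = -3 + R*(-5) = -3 - 5*R)
A((M + 24) + 15) + 4480 = (-3 - 5*((0 + 24) + 15)) + 4480 = (-3 - 5*(24 + 15)) + 4480 = (-3 - 5*39) + 4480 = (-3 - 195) + 4480 = -198 + 4480 = 4282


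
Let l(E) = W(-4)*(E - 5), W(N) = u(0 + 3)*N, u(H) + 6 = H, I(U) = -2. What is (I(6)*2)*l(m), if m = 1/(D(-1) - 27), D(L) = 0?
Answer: 2176/9 ≈ 241.78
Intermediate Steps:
u(H) = -6 + H
W(N) = -3*N (W(N) = (-6 + (0 + 3))*N = (-6 + 3)*N = -3*N)
m = -1/27 (m = 1/(0 - 27) = 1/(-27) = -1/27 ≈ -0.037037)
l(E) = -60 + 12*E (l(E) = (-3*(-4))*(E - 5) = 12*(-5 + E) = -60 + 12*E)
(I(6)*2)*l(m) = (-2*2)*(-60 + 12*(-1/27)) = -4*(-60 - 4/9) = -4*(-544/9) = 2176/9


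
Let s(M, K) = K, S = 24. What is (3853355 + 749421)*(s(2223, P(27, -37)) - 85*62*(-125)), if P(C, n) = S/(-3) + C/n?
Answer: 112185424833352/37 ≈ 3.0320e+12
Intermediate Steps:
P(C, n) = -8 + C/n (P(C, n) = 24/(-3) + C/n = 24*(-⅓) + C/n = -8 + C/n)
(3853355 + 749421)*(s(2223, P(27, -37)) - 85*62*(-125)) = (3853355 + 749421)*((-8 + 27/(-37)) - 85*62*(-125)) = 4602776*((-8 + 27*(-1/37)) - 5270*(-125)) = 4602776*((-8 - 27/37) + 658750) = 4602776*(-323/37 + 658750) = 4602776*(24373427/37) = 112185424833352/37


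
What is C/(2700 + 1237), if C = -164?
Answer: -164/3937 ≈ -0.041656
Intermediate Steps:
C/(2700 + 1237) = -164/(2700 + 1237) = -164/3937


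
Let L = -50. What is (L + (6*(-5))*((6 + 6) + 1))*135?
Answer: -59400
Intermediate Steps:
(L + (6*(-5))*((6 + 6) + 1))*135 = (-50 + (6*(-5))*((6 + 6) + 1))*135 = (-50 - 30*(12 + 1))*135 = (-50 - 30*13)*135 = (-50 - 390)*135 = -440*135 = -59400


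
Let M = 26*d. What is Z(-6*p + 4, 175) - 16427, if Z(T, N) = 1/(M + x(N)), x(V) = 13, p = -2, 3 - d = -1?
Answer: -1921958/117 ≈ -16427.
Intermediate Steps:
d = 4 (d = 3 - 1*(-1) = 3 + 1 = 4)
M = 104 (M = 26*4 = 104)
Z(T, N) = 1/117 (Z(T, N) = 1/(104 + 13) = 1/117)
Z(-6*p + 4, 175) - 16427 = 1/117 - 16427 = -1921958/117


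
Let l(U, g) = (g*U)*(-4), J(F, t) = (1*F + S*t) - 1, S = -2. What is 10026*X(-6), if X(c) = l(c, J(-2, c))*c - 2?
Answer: -13013748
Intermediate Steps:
J(F, t) = -1 + F - 2*t (J(F, t) = (1*F - 2*t) - 1 = (F - 2*t) - 1 = -1 + F - 2*t)
l(U, g) = -4*U*g (l(U, g) = (U*g)*(-4) = -4*U*g)
X(c) = -2 - 4*c**2*(-3 - 2*c) (X(c) = (-4*c*(-1 - 2 - 2*c))*c - 2 = (-4*c*(-3 - 2*c))*c - 2 = -4*c**2*(-3 - 2*c) - 2 = -2 - 4*c**2*(-3 - 2*c))
10026*X(-6) = 10026*(-2 + 8*(-6)**3 + 12*(-6)**2) = 10026*(-2 + 8*(-216) + 12*36) = 10026*(-2 - 1728 + 432) = 10026*(-1298) = -13013748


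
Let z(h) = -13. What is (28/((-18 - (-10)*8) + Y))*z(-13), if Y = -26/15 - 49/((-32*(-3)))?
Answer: -58240/9561 ≈ -6.0914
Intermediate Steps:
Y = -359/160 (Y = -26*1/15 - 49/96 = -26/15 - 49*1/96 = -26/15 - 49/96 = -359/160 ≈ -2.2438)
(28/((-18 - (-10)*8) + Y))*z(-13) = (28/((-18 - (-10)*8) - 359/160))*(-13) = (28/((-18 - 1*(-80)) - 359/160))*(-13) = (28/((-18 + 80) - 359/160))*(-13) = (28/(62 - 359/160))*(-13) = (28/(9561/160))*(-13) = (28*(160/9561))*(-13) = (4480/9561)*(-13) = -58240/9561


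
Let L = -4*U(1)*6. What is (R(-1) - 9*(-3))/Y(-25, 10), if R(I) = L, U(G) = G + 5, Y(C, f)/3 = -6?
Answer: 13/2 ≈ 6.5000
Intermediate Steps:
Y(C, f) = -18 (Y(C, f) = 3*(-6) = -18)
U(G) = 5 + G
L = -144 (L = -4*(5 + 1)*6 = -4*6*6 = -24*6 = -144)
R(I) = -144
(R(-1) - 9*(-3))/Y(-25, 10) = (-144 - 9*(-3))/(-18) = (-144 + 27)*(-1/18) = -117*(-1/18) = 13/2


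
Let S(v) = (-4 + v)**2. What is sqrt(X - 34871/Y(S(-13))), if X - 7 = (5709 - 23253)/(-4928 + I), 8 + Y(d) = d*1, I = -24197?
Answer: 4*I*sqrt(19506844259790)/1636825 ≈ 10.793*I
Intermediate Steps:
Y(d) = -8 + d (Y(d) = -8 + d*1 = -8 + d)
X = 221419/29125 (X = 7 + (5709 - 23253)/(-4928 - 24197) = 7 - 17544/(-29125) = 7 - 17544*(-1/29125) = 7 + 17544/29125 = 221419/29125 ≈ 7.6024)
sqrt(X - 34871/Y(S(-13))) = sqrt(221419/29125 - 34871/(-8 + (-4 - 13)**2)) = sqrt(221419/29125 - 34871/(-8 + (-17)**2)) = sqrt(221419/29125 - 34871/(-8 + 289)) = sqrt(221419/29125 - 34871/281) = sqrt(-953399136/8184125) = 4*I*sqrt(19506844259790)/1636825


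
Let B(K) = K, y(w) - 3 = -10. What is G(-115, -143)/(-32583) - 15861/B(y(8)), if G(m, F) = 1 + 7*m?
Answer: 172268197/76027 ≈ 2265.9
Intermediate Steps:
y(w) = -7 (y(w) = 3 - 10 = -7)
G(-115, -143)/(-32583) - 15861/B(y(8)) = (1 + 7*(-115))/(-32583) - 15861/(-7) = (1 - 805)*(-1/32583) - 15861*(-⅐) = -804*(-1/32583) + 15861/7 = 268/10861 + 15861/7 = 172268197/76027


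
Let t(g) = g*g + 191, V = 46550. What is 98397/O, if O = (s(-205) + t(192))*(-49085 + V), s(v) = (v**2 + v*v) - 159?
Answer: -2523/7861490 ≈ -0.00032093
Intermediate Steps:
s(v) = -159 + 2*v**2 (s(v) = (v**2 + v**2) - 159 = 2*v**2 - 159 = -159 + 2*v**2)
t(g) = 191 + g**2 (t(g) = g**2 + 191 = 191 + g**2)
O = -306598110 (O = ((-159 + 2*(-205)**2) + (191 + 192**2))*(-49085 + 46550) = ((-159 + 2*42025) + (191 + 36864))*(-2535) = ((-159 + 84050) + 37055)*(-2535) = (83891 + 37055)*(-2535) = 120946*(-2535) = -306598110)
98397/O = 98397/(-306598110) = 98397*(-1/306598110) = -2523/7861490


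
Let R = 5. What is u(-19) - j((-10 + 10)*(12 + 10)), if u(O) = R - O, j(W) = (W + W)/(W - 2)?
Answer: 24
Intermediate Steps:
j(W) = 2*W/(-2 + W) (j(W) = (2*W)/(-2 + W) = 2*W/(-2 + W))
u(O) = 5 - O
u(-19) - j((-10 + 10)*(12 + 10)) = (5 - 1*(-19)) - 2*(-10 + 10)*(12 + 10)/(-2 + (-10 + 10)*(12 + 10)) = (5 + 19) - 2*0*22/(-2 + 0*22) = 24 - 2*0/(-2 + 0) = 24 - 2*0/(-2) = 24 - 2*0*(-1)/2 = 24 - 1*0 = 24 + 0 = 24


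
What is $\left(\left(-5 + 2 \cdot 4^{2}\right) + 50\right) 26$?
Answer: $2002$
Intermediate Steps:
$\left(\left(-5 + 2 \cdot 4^{2}\right) + 50\right) 26 = \left(\left(-5 + 2 \cdot 16\right) + 50\right) 26 = \left(\left(-5 + 32\right) + 50\right) 26 = \left(27 + 50\right) 26 = 77 \cdot 26 = 2002$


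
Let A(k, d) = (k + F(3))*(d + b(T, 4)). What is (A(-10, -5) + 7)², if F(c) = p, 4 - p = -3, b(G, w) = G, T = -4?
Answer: 1156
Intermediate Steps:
p = 7 (p = 4 - 1*(-3) = 4 + 3 = 7)
F(c) = 7
A(k, d) = (-4 + d)*(7 + k) (A(k, d) = (k + 7)*(d - 4) = (7 + k)*(-4 + d) = (-4 + d)*(7 + k))
(A(-10, -5) + 7)² = ((-28 - 4*(-10) + 7*(-5) - 5*(-10)) + 7)² = ((-28 + 40 - 35 + 50) + 7)² = (27 + 7)² = 34² = 1156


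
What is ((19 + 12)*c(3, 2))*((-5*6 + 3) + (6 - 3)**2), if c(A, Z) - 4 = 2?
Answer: -3348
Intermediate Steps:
c(A, Z) = 6 (c(A, Z) = 4 + 2 = 6)
((19 + 12)*c(3, 2))*((-5*6 + 3) + (6 - 3)**2) = ((19 + 12)*6)*((-5*6 + 3) + (6 - 3)**2) = (31*6)*((-30 + 3) + 3**2) = 186*(-27 + 9) = 186*(-18) = -3348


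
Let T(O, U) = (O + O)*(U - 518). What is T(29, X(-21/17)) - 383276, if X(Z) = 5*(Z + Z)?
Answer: -7038620/17 ≈ -4.1404e+5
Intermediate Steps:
X(Z) = 10*Z (X(Z) = 5*(2*Z) = 10*Z)
T(O, U) = 2*O*(-518 + U) (T(O, U) = (2*O)*(-518 + U) = 2*O*(-518 + U))
T(29, X(-21/17)) - 383276 = 2*29*(-518 + 10*(-21/17)) - 383276 = 2*29*(-518 - 210/17) - 383276 = 2*29*(-9016/17) - 383276 = -522928/17 - 383276 = -7038620/17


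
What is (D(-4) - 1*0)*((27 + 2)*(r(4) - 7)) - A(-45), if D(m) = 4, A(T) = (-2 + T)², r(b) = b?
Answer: -2557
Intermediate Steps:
(D(-4) - 1*0)*((27 + 2)*(r(4) - 7)) - A(-45) = (4 - 1*0)*((27 + 2)*(4 - 7)) - (-2 - 45)² = (4 + 0)*(29*(-3)) - 1*(-47)² = 4*(-87) - 1*2209 = -348 - 2209 = -2557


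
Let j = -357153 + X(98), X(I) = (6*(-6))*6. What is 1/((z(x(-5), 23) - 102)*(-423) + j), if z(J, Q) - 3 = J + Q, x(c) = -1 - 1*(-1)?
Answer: -1/325221 ≈ -3.0748e-6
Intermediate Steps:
x(c) = 0 (x(c) = -1 + 1 = 0)
z(J, Q) = 3 + J + Q (z(J, Q) = 3 + (J + Q) = 3 + J + Q)
X(I) = -216 (X(I) = -36*6 = -216)
j = -357369 (j = -357153 - 216 = -357369)
1/((z(x(-5), 23) - 102)*(-423) + j) = 1/(((3 + 0 + 23) - 102)*(-423) - 357369) = 1/((26 - 102)*(-423) - 357369) = 1/(-76*(-423) - 357369) = 1/(32148 - 357369) = 1/(-325221) = -1/325221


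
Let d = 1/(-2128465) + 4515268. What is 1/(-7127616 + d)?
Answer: -2128465/5560291285821 ≈ -3.8280e-7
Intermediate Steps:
d = 9610589903619/2128465 (d = -1/2128465 + 4515268 = 9610589903619/2128465 ≈ 4.5153e+6)
1/(-7127616 + d) = 1/(-7127616 + 9610589903619/2128465) = 1/(-5560291285821/2128465) = -2128465/5560291285821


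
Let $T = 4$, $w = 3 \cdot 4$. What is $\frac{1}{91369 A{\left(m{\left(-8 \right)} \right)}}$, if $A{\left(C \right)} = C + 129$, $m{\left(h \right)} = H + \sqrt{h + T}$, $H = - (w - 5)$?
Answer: $\frac{61}{680150836} - \frac{i}{680150836} \approx 8.9686 \cdot 10^{-8} - 1.4703 \cdot 10^{-9} i$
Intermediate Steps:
$w = 12$
$H = -7$ ($H = - (12 - 5) = \left(-1\right) 7 = -7$)
$m{\left(h \right)} = -7 + \sqrt{4 + h}$ ($m{\left(h \right)} = -7 + \sqrt{h + 4} = -7 + \sqrt{4 + h}$)
$A{\left(C \right)} = 129 + C$
$\frac{1}{91369 A{\left(m{\left(-8 \right)} \right)}} = \frac{1}{91369 \left(129 - \left(7 - \sqrt{4 - 8}\right)\right)} = \frac{1}{91369 \left(129 - \left(7 - \sqrt{-4}\right)\right)} = \frac{1}{91369 \left(129 - \left(7 - 2 i\right)\right)} = \frac{1}{91369 \left(122 + 2 i\right)} = \frac{\frac{1}{14888} \left(122 - 2 i\right)}{91369} = \frac{122 - 2 i}{1360301672}$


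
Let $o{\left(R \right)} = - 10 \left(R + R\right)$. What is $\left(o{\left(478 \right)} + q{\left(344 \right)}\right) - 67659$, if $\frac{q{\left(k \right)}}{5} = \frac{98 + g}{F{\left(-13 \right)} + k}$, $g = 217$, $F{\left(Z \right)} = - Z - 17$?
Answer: $- \frac{5250577}{68} \approx -77214.0$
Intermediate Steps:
$F{\left(Z \right)} = -17 - Z$
$o{\left(R \right)} = - 20 R$ ($o{\left(R \right)} = - 10 \cdot 2 R = - 20 R$)
$q{\left(k \right)} = \frac{1575}{-4 + k}$ ($q{\left(k \right)} = 5 \frac{98 + 217}{\left(-17 - -13\right) + k} = 5 \frac{315}{\left(-17 + 13\right) + k} = 5 \frac{315}{-4 + k} = \frac{1575}{-4 + k}$)
$\left(o{\left(478 \right)} + q{\left(344 \right)}\right) - 67659 = \left(\left(-20\right) 478 + \frac{1575}{-4 + 344}\right) - 67659 = \left(-9560 + \frac{1575}{340}\right) - 67659 = \left(-9560 + 1575 \cdot \frac{1}{340}\right) - 67659 = \left(-9560 + \frac{315}{68}\right) - 67659 = - \frac{649765}{68} - 67659 = - \frac{5250577}{68}$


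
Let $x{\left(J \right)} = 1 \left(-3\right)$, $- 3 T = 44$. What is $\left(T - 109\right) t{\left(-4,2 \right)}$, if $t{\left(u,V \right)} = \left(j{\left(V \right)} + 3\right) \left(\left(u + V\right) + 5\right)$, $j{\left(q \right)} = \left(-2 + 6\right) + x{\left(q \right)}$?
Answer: $-1484$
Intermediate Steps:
$T = - \frac{44}{3}$ ($T = \left(- \frac{1}{3}\right) 44 = - \frac{44}{3} \approx -14.667$)
$x{\left(J \right)} = -3$
$j{\left(q \right)} = 1$ ($j{\left(q \right)} = \left(-2 + 6\right) - 3 = 4 - 3 = 1$)
$t{\left(u,V \right)} = 20 + 4 V + 4 u$ ($t{\left(u,V \right)} = \left(1 + 3\right) \left(\left(u + V\right) + 5\right) = 4 \left(\left(V + u\right) + 5\right) = 4 \left(5 + V + u\right) = 20 + 4 V + 4 u$)
$\left(T - 109\right) t{\left(-4,2 \right)} = \left(- \frac{44}{3} - 109\right) \left(20 + 4 \cdot 2 + 4 \left(-4\right)\right) = - \frac{371 \left(20 + 8 - 16\right)}{3} = \left(- \frac{371}{3}\right) 12 = -1484$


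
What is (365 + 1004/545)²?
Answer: 39971605041/297025 ≈ 1.3457e+5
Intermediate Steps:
(365 + 1004/545)² = (199929/545)² = 39971605041/297025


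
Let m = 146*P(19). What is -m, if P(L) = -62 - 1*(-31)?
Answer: 4526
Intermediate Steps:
P(L) = -31 (P(L) = -62 + 31 = -31)
m = -4526 (m = 146*(-31) = -4526)
-m = -1*(-4526) = 4526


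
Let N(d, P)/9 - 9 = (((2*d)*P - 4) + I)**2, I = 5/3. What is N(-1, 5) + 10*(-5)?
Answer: 1400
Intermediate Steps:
I = 5/3 (I = 5*(1/3) = 5/3 ≈ 1.6667)
N(d, P) = 81 + 9*(-7/3 + 2*P*d)**2 (N(d, P) = 81 + 9*(((2*d)*P - 4) + 5/3)**2 = 81 + 9*((2*P*d - 4) + 5/3)**2 = 81 + 9*((-4 + 2*P*d) + 5/3)**2 = 81 + 9*(-7/3 + 2*P*d)**2)
N(-1, 5) + 10*(-5) = (81 + (-7 + 6*5*(-1))**2) + 10*(-5) = (81 + (-7 - 30)**2) - 50 = (81 + (-37)**2) - 50 = (81 + 1369) - 50 = 1450 - 50 = 1400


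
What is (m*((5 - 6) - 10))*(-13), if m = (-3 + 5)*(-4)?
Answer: -1144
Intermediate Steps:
m = -8 (m = 2*(-4) = -8)
(m*((5 - 6) - 10))*(-13) = -8*((5 - 6) - 10)*(-13) = -8*(-1 - 10)*(-13) = -8*(-11)*(-13) = 88*(-13) = -1144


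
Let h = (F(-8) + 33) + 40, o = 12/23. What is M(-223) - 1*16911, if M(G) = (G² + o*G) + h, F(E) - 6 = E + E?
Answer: 753587/23 ≈ 32765.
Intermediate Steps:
o = 12/23 (o = 12*(1/23) = 12/23 ≈ 0.52174)
F(E) = 6 + 2*E (F(E) = 6 + (E + E) = 6 + 2*E)
h = 63 (h = ((6 + 2*(-8)) + 33) + 40 = ((6 - 16) + 33) + 40 = (-10 + 33) + 40 = 23 + 40 = 63)
M(G) = 63 + G² + 12*G/23 (M(G) = (G² + 12*G/23) + 63 = 63 + G² + 12*G/23)
M(-223) - 1*16911 = (63 + (-223)² + (12/23)*(-223)) - 1*16911 = (63 + 49729 - 2676/23) - 16911 = 1142540/23 - 16911 = 753587/23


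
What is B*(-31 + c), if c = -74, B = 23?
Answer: -2415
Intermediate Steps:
B*(-31 + c) = 23*(-31 - 74) = 23*(-105) = -2415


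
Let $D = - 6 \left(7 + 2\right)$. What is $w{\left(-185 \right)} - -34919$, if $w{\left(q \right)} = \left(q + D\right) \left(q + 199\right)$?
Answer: $31573$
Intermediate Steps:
$D = -54$ ($D = \left(-6\right) 9 = -54$)
$w{\left(q \right)} = \left(-54 + q\right) \left(199 + q\right)$ ($w{\left(q \right)} = \left(q - 54\right) \left(q + 199\right) = \left(-54 + q\right) \left(199 + q\right)$)
$w{\left(-185 \right)} - -34919 = \left(-10746 + \left(-185\right)^{2} + 145 \left(-185\right)\right) - -34919 = \left(-10746 + 34225 - 26825\right) + 34919 = -3346 + 34919 = 31573$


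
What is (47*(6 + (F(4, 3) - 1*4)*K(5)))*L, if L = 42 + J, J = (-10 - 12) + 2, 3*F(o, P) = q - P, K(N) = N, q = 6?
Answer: -9306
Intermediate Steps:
F(o, P) = 2 - P/3 (F(o, P) = (6 - P)/3 = 2 - P/3)
J = -20 (J = -22 + 2 = -20)
L = 22 (L = 42 - 20 = 22)
(47*(6 + (F(4, 3) - 1*4)*K(5)))*L = (47*(6 + ((2 - 1/3*3) - 1*4)*5))*22 = (47*(6 + ((2 - 1) - 4)*5))*22 = (47*(6 + (1 - 4)*5))*22 = (47*(6 - 3*5))*22 = (47*(6 - 15))*22 = (47*(-9))*22 = -423*22 = -9306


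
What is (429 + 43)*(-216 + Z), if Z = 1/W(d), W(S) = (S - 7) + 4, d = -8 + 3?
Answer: -102011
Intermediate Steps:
d = -5
W(S) = -3 + S (W(S) = (-7 + S) + 4 = -3 + S)
Z = -⅛ (Z = 1/(-3 - 5) = 1/(-8) = -⅛ ≈ -0.12500)
(429 + 43)*(-216 + Z) = (429 + 43)*(-216 - ⅛) = 472*(-1729/8) = -102011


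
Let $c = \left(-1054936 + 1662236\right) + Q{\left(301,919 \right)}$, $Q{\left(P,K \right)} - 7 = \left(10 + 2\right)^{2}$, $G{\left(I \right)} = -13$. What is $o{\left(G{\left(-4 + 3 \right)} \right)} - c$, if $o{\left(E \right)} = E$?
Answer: $-607464$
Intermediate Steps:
$Q{\left(P,K \right)} = 151$ ($Q{\left(P,K \right)} = 7 + \left(10 + 2\right)^{2} = 7 + 12^{2} = 7 + 144 = 151$)
$c = 607451$ ($c = \left(-1054936 + 1662236\right) + 151 = 607300 + 151 = 607451$)
$o{\left(G{\left(-4 + 3 \right)} \right)} - c = -13 - 607451 = -607464$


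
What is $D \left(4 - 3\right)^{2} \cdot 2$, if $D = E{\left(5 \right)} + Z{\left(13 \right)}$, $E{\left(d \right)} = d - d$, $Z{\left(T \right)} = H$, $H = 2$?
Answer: $4$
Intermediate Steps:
$Z{\left(T \right)} = 2$
$E{\left(d \right)} = 0$
$D = 2$ ($D = 0 + 2 = 2$)
$D \left(4 - 3\right)^{2} \cdot 2 = 2 \left(4 - 3\right)^{2} \cdot 2 = 2 \cdot 1^{2} \cdot 2 = 2 \cdot 1 \cdot 2 = 2 \cdot 2 = 4$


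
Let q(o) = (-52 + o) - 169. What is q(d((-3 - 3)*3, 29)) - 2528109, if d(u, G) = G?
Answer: -2528301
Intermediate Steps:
q(o) = -221 + o
q(d((-3 - 3)*3, 29)) - 2528109 = (-221 + 29) - 2528109 = -192 - 2528109 = -2528301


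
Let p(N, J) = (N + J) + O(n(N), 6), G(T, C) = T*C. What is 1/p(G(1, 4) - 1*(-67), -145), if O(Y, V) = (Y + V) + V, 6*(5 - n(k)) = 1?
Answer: -6/343 ≈ -0.017493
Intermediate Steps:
n(k) = 29/6 (n(k) = 5 - 1/6*1 = 5 - 1/6 = 29/6)
G(T, C) = C*T
O(Y, V) = Y + 2*V (O(Y, V) = (V + Y) + V = Y + 2*V)
p(N, J) = 101/6 + J + N (p(N, J) = (N + J) + (29/6 + 2*6) = (J + N) + (29/6 + 12) = (J + N) + 101/6 = 101/6 + J + N)
1/p(G(1, 4) - 1*(-67), -145) = 1/(101/6 - 145 + (4*1 - 1*(-67))) = 1/(101/6 - 145 + (4 + 67)) = 1/(101/6 - 145 + 71) = 1/(-343/6) = -6/343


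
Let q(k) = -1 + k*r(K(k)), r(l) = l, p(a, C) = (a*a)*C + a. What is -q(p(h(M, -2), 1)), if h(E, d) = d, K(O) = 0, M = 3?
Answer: 1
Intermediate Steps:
p(a, C) = a + C*a**2 (p(a, C) = a**2*C + a = C*a**2 + a = a + C*a**2)
q(k) = -1 (q(k) = -1 + k*0 = -1 + 0 = -1)
-q(p(h(M, -2), 1)) = -1*(-1) = 1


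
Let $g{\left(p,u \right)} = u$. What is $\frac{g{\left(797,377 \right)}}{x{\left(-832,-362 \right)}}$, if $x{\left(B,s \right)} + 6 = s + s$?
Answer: $- \frac{377}{730} \approx -0.51644$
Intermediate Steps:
$x{\left(B,s \right)} = -6 + 2 s$ ($x{\left(B,s \right)} = -6 + \left(s + s\right) = -6 + 2 s$)
$\frac{g{\left(797,377 \right)}}{x{\left(-832,-362 \right)}} = \frac{377}{-6 + 2 \left(-362\right)} = \frac{377}{-6 - 724} = \frac{377}{-730} = 377 \left(- \frac{1}{730}\right) = - \frac{377}{730}$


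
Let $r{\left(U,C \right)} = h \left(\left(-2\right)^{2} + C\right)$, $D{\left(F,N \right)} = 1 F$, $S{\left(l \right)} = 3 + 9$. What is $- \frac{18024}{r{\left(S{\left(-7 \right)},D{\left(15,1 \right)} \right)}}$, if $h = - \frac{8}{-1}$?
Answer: $- \frac{2253}{19} \approx -118.58$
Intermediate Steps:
$S{\left(l \right)} = 12$
$h = 8$ ($h = \left(-8\right) \left(-1\right) = 8$)
$D{\left(F,N \right)} = F$
$r{\left(U,C \right)} = 32 + 8 C$ ($r{\left(U,C \right)} = 8 \left(\left(-2\right)^{2} + C\right) = 8 \left(4 + C\right) = 32 + 8 C$)
$- \frac{18024}{r{\left(S{\left(-7 \right)},D{\left(15,1 \right)} \right)}} = - \frac{18024}{32 + 8 \cdot 15} = - \frac{18024}{32 + 120} = - \frac{18024}{152} = \left(-18024\right) \frac{1}{152} = - \frac{2253}{19}$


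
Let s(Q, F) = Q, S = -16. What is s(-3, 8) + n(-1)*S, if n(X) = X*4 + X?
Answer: 77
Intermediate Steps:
n(X) = 5*X (n(X) = 4*X + X = 5*X)
s(-3, 8) + n(-1)*S = -3 + (5*(-1))*(-16) = -3 - 5*(-16) = -3 + 80 = 77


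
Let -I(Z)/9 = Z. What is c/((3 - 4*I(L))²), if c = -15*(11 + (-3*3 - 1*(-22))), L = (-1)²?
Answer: -40/169 ≈ -0.23669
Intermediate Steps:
L = 1
I(Z) = -9*Z
c = -360 (c = -15*(11 + (-9 + 22)) = -15*(11 + 13) = -15*24 = -360)
c/((3 - 4*I(L))²) = -360/(3 - (-36))² = -360/(3 - 4*(-9))² = -360/(3 + 36)² = -360/(39²) = -360/1521 = -360*1/1521 = -40/169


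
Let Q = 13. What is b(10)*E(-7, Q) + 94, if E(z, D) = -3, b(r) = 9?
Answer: 67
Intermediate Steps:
b(10)*E(-7, Q) + 94 = 9*(-3) + 94 = -27 + 94 = 67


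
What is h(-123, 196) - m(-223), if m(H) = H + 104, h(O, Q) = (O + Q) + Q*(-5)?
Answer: -788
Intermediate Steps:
h(O, Q) = O - 4*Q (h(O, Q) = (O + Q) - 5*Q = O - 4*Q)
m(H) = 104 + H
h(-123, 196) - m(-223) = (-123 - 4*196) - (104 - 223) = (-123 - 784) - 1*(-119) = -907 + 119 = -788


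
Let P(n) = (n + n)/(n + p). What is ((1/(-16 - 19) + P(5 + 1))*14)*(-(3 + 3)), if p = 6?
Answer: -408/5 ≈ -81.600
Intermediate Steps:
P(n) = 2*n/(6 + n) (P(n) = (n + n)/(n + 6) = (2*n)/(6 + n) = 2*n/(6 + n))
((1/(-16 - 19) + P(5 + 1))*14)*(-(3 + 3)) = ((1/(-16 - 19) + 2*(5 + 1)/(6 + (5 + 1)))*14)*(-(3 + 3)) = ((1/(-35) + 2*6/(6 + 6))*14)*(-1*6) = ((-1/35 + 2*6/12)*14)*(-6) = ((-1/35 + 2*6*(1/12))*14)*(-6) = ((-1/35 + 1)*14)*(-6) = ((34/35)*14)*(-6) = (68/5)*(-6) = -408/5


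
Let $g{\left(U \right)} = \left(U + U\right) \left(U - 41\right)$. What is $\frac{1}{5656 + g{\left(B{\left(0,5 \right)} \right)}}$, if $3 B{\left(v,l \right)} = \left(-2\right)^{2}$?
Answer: $\frac{9}{49952} \approx 0.00018017$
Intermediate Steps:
$B{\left(v,l \right)} = \frac{4}{3}$ ($B{\left(v,l \right)} = \frac{\left(-2\right)^{2}}{3} = \frac{1}{3} \cdot 4 = \frac{4}{3}$)
$g{\left(U \right)} = 2 U \left(-41 + U\right)$
$\frac{1}{5656 + g{\left(B{\left(0,5 \right)} \right)}} = \frac{1}{5656 + 2 \cdot \frac{4}{3} \left(-41 + \frac{4}{3}\right)} = \frac{1}{5656 + 2 \cdot \frac{4}{3} \left(- \frac{119}{3}\right)} = \frac{1}{5656 - \frac{952}{9}} = \frac{1}{\frac{49952}{9}} = \frac{9}{49952}$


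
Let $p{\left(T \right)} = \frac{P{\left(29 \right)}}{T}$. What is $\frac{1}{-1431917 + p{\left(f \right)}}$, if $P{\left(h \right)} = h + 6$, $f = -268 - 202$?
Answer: $- \frac{94}{134600205} \approx -6.9836 \cdot 10^{-7}$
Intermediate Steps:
$f = -470$
$P{\left(h \right)} = 6 + h$
$p{\left(T \right)} = \frac{35}{T}$ ($p{\left(T \right)} = \frac{6 + 29}{T} = \frac{35}{T}$)
$\frac{1}{-1431917 + p{\left(f \right)}} = \frac{1}{-1431917 + \frac{35}{-470}} = \frac{1}{-1431917 + 35 \left(- \frac{1}{470}\right)} = \frac{1}{-1431917 - \frac{7}{94}} = \frac{1}{- \frac{134600205}{94}} = - \frac{94}{134600205}$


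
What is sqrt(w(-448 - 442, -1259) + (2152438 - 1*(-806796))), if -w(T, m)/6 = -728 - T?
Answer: sqrt(2958262) ≈ 1720.0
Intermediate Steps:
w(T, m) = 4368 + 6*T (w(T, m) = -6*(-728 - T) = 4368 + 6*T)
sqrt(w(-448 - 442, -1259) + (2152438 - 1*(-806796))) = sqrt((4368 + 6*(-448 - 442)) + (2152438 - 1*(-806796))) = sqrt((4368 + 6*(-890)) + (2152438 + 806796)) = sqrt((4368 - 5340) + 2959234) = sqrt(-972 + 2959234) = sqrt(2958262)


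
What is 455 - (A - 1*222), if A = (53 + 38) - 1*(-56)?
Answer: 530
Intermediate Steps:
A = 147 (A = 91 + 56 = 147)
455 - (A - 1*222) = 455 - (147 - 1*222) = 455 - (147 - 222) = 455 - 1*(-75) = 455 + 75 = 530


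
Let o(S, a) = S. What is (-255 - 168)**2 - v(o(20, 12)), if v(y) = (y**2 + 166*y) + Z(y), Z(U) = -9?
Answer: 175218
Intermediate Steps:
v(y) = -9 + y**2 + 166*y (v(y) = (y**2 + 166*y) - 9 = -9 + y**2 + 166*y)
(-255 - 168)**2 - v(o(20, 12)) = (-255 - 168)**2 - (-9 + 20**2 + 166*20) = (-423)**2 - (-9 + 400 + 3320) = 178929 - 1*3711 = 178929 - 3711 = 175218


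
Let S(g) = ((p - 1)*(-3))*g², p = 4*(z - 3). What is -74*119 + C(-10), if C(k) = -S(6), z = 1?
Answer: -9778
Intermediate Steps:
p = -8 (p = 4*(1 - 3) = 4*(-2) = -8)
S(g) = 27*g² (S(g) = ((-8 - 1)*(-3))*g² = (-9*(-3))*g² = 27*g²)
C(k) = -972 (C(k) = -27*6² = -27*36 = -1*972 = -972)
-74*119 + C(-10) = -74*119 - 972 = -8806 - 972 = -9778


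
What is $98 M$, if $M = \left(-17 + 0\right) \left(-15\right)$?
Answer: $24990$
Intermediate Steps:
$M = 255$ ($M = \left(-17\right) \left(-15\right) = 255$)
$98 M = 98 \cdot 255 = 24990$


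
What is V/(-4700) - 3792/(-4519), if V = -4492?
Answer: 9530437/5309825 ≈ 1.7949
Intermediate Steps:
V/(-4700) - 3792/(-4519) = -4492/(-4700) - 3792/(-4519) = -4492*(-1/4700) - 3792*(-1/4519) = 1123/1175 + 3792/4519 = 9530437/5309825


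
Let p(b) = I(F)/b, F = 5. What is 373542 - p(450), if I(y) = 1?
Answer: 168093899/450 ≈ 3.7354e+5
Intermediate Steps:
p(b) = 1/b
373542 - p(450) = 373542 - 1/450 = 168093899/450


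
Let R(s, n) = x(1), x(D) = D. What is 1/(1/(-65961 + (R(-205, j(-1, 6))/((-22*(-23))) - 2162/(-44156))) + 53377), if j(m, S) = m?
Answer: 184220157921/9833119366556350 ≈ 1.8735e-5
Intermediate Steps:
R(s, n) = 1
1/(1/(-65961 + (R(-205, j(-1, 6))/((-22*(-23))) - 2162/(-44156))) + 53377) = 1/(1/(-65961 + (1/(-22*(-23)) - 2162/(-44156))) + 53377) = 1/(1/(-65961 + (1/506 - 2162*(-1/44156))) + 53377) = 1/(1/(-65961 + (1*(1/506) + 1081/22078)) + 53377) = 1/(1/(-65961 + (1/506 + 1081/22078)) + 53377) = 1/(1/(-65961 + 142266/2792867) + 53377) = 1/(1/(-184220157921/2792867) + 53377) = 1/(-2792867/184220157921 + 53377) = 1/(9833119366556350/184220157921) = 184220157921/9833119366556350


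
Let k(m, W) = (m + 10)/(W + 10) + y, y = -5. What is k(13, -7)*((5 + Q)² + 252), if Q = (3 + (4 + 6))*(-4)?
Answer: 19688/3 ≈ 6562.7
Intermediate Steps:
Q = -52 (Q = (3 + 10)*(-4) = 13*(-4) = -52)
k(m, W) = -5 + (10 + m)/(10 + W) (k(m, W) = (m + 10)/(W + 10) - 5 = (10 + m)/(10 + W) - 5 = -5 + (10 + m)/(10 + W))
k(13, -7)*((5 + Q)² + 252) = ((-40 + 13 - 5*(-7))/(10 - 7))*((5 - 52)² + 252) = ((-40 + 13 + 35)/3)*((-47)² + 252) = ((⅓)*8)*(2209 + 252) = (8/3)*2461 = 19688/3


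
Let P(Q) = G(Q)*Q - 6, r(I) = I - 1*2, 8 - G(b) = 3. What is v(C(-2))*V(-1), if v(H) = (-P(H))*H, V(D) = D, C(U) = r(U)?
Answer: 104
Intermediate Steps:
G(b) = 5 (G(b) = 8 - 1*3 = 8 - 3 = 5)
r(I) = -2 + I (r(I) = I - 2 = -2 + I)
C(U) = -2 + U
P(Q) = -6 + 5*Q (P(Q) = 5*Q - 6 = -6 + 5*Q)
v(H) = H*(6 - 5*H) (v(H) = (-(-6 + 5*H))*H = (6 - 5*H)*H = H*(6 - 5*H))
v(C(-2))*V(-1) = ((-2 - 2)*(6 - 5*(-2 - 2)))*(-1) = -4*(6 - 5*(-4))*(-1) = -4*(6 + 20)*(-1) = -4*26*(-1) = -104*(-1) = 104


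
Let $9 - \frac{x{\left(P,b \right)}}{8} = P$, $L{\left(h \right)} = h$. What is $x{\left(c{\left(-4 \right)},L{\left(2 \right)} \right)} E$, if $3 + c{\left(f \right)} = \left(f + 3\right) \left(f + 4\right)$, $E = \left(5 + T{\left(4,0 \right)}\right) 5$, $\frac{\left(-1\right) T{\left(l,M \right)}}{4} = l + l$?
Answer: $-12960$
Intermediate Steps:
$T{\left(l,M \right)} = - 8 l$ ($T{\left(l,M \right)} = - 4 \left(l + l\right) = - 4 \cdot 2 l = - 8 l$)
$E = -135$ ($E = \left(5 - 32\right) 5 = \left(-27\right) 5 = -135$)
$c{\left(f \right)} = -3 + \left(3 + f\right) \left(4 + f\right)$ ($c{\left(f \right)} = -3 + \left(f + 3\right) \left(f + 4\right) = -3 + \left(3 + f\right) \left(4 + f\right)$)
$x{\left(P,b \right)} = 72 - 8 P$
$x{\left(c{\left(-4 \right)},L{\left(2 \right)} \right)} E = \left(72 - 8 \left(9 + \left(-4\right)^{2} + 7 \left(-4\right)\right)\right) \left(-135\right) = \left(72 - 8 \left(9 + 16 - 28\right)\right) \left(-135\right) = \left(72 - -24\right) \left(-135\right) = \left(72 + 24\right) \left(-135\right) = 96 \left(-135\right) = -12960$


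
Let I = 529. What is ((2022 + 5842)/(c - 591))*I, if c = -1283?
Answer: -2080028/937 ≈ -2219.9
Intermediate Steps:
((2022 + 5842)/(c - 591))*I = ((2022 + 5842)/(-1283 - 591))*529 = (7864/(-1874))*529 = (7864*(-1/1874))*529 = -3932/937*529 = -2080028/937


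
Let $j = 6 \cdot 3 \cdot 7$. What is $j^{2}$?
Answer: $15876$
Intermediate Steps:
$j = 126$ ($j = 18 \cdot 7 = 126$)
$j^{2} = 126^{2} = 15876$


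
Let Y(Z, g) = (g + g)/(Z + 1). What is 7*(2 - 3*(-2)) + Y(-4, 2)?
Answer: 164/3 ≈ 54.667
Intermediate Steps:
Y(Z, g) = 2*g/(1 + Z) (Y(Z, g) = (2*g)/(1 + Z) = 2*g/(1 + Z))
7*(2 - 3*(-2)) + Y(-4, 2) = 7*(2 - 3*(-2)) + 2*2/(1 - 4) = 7*(2 + 6) + 2*2/(-3) = 7*8 + 2*2*(-⅓) = 56 - 4/3 = 164/3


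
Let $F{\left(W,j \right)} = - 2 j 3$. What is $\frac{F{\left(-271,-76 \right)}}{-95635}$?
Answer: $- \frac{456}{95635} \approx -0.0047681$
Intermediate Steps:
$F{\left(W,j \right)} = - 6 j$
$\frac{F{\left(-271,-76 \right)}}{-95635} = \frac{\left(-6\right) \left(-76\right)}{-95635} = 456 \left(- \frac{1}{95635}\right) = - \frac{456}{95635}$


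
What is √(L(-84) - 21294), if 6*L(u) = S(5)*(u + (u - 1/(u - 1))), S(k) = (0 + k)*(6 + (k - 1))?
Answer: I*√59026839/51 ≈ 150.65*I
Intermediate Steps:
S(k) = k*(5 + k) (S(k) = k*(6 + (-1 + k)) = k*(5 + k))
L(u) = -25/(3*(-1 + u)) + 50*u/3 (L(u) = ((5*(5 + 5))*(u + (u - 1/(u - 1))))/6 = ((5*10)*(u + (u - 1/(-1 + u))))/6 = (50*(-1/(-1 + u) + 2*u))/6 = (-50/(-1 + u) + 100*u)/6 = -25/(3*(-1 + u)) + 50*u/3)
√(L(-84) - 21294) = √(25*(-1 - 2*(-84) + 2*(-84)²)/(3*(-1 - 84)) - 21294) = √((25/3)*(-1 + 168 + 2*7056)/(-85) - 21294) = √((25/3)*(-1/85)*(-1 + 168 + 14112) - 21294) = √((25/3)*(-1/85)*14279 - 21294) = √(-71395/51 - 21294) = √(-1157389/51) = I*√59026839/51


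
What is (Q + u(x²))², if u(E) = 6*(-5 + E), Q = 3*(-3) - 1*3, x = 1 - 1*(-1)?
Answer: 324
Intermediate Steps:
x = 2 (x = 1 + 1 = 2)
Q = -12 (Q = -9 - 3 = -12)
u(E) = -30 + 6*E
(Q + u(x²))² = (-12 + (-30 + 6*2²))² = (-12 + (-30 + 6*4))² = (-12 + (-30 + 24))² = (-12 - 6)² = (-18)² = 324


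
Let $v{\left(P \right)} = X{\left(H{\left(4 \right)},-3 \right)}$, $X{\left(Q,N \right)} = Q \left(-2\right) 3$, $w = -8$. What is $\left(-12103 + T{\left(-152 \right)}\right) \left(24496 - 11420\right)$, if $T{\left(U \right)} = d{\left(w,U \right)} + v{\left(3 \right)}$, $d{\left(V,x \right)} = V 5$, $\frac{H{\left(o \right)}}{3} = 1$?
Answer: $-159017236$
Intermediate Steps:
$H{\left(o \right)} = 3$ ($H{\left(o \right)} = 3 \cdot 1 = 3$)
$d{\left(V,x \right)} = 5 V$
$X{\left(Q,N \right)} = - 6 Q$ ($X{\left(Q,N \right)} = - 2 Q 3 = - 6 Q$)
$v{\left(P \right)} = -18$ ($v{\left(P \right)} = \left(-6\right) 3 = -18$)
$T{\left(U \right)} = -58$ ($T{\left(U \right)} = 5 \left(-8\right) - 18 = -40 - 18 = -58$)
$\left(-12103 + T{\left(-152 \right)}\right) \left(24496 - 11420\right) = \left(-12103 - 58\right) \left(24496 - 11420\right) = \left(-12161\right) 13076 = -159017236$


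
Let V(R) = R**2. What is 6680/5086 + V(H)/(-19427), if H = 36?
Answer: 61590452/49402861 ≈ 1.2467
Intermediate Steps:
6680/5086 + V(H)/(-19427) = 6680/5086 + 36**2/(-19427) = 6680*(1/5086) + 1296*(-1/19427) = 3340/2543 - 1296/19427 = 61590452/49402861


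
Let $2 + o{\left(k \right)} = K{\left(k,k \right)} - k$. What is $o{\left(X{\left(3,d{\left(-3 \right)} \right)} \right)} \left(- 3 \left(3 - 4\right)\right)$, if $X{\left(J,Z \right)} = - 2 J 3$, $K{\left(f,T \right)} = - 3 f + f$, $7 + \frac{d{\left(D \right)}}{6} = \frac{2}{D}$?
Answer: $156$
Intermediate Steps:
$d{\left(D \right)} = -42 + \frac{12}{D}$ ($d{\left(D \right)} = -42 + 6 \frac{2}{D} = -42 + \frac{12}{D}$)
$K{\left(f,T \right)} = - 2 f$
$X{\left(J,Z \right)} = - 6 J$
$o{\left(k \right)} = -2 - 3 k$
$o{\left(X{\left(3,d{\left(-3 \right)} \right)} \right)} \left(- 3 \left(3 - 4\right)\right) = \left(-2 - 3 \left(\left(-6\right) 3\right)\right) \left(- 3 \left(3 - 4\right)\right) = \left(-2 - -54\right) \left(\left(-3\right) \left(-1\right)\right) = \left(-2 + 54\right) 3 = 52 \cdot 3 = 156$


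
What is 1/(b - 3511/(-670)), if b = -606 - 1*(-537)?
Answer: -670/42719 ≈ -0.015684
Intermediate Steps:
b = -69 (b = -606 + 537 = -69)
1/(b - 3511/(-670)) = 1/(-69 - 3511/(-670)) = 1/(-69 - 3511*(-1)/670) = 1/(-69 - 1*(-3511/670)) = 1/(-69 + 3511/670) = 1/(-42719/670) = -670/42719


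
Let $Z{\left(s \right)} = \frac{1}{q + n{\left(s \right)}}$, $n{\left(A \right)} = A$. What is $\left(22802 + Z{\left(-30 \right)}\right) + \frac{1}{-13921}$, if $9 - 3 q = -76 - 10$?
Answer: $\frac{1587174968}{69605} \approx 22803.0$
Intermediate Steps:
$q = \frac{95}{3}$ ($q = 3 - \frac{-76 - 10}{3} = 3 - - \frac{86}{3} = 3 + \frac{86}{3} = \frac{95}{3} \approx 31.667$)
$Z{\left(s \right)} = \frac{1}{\frac{95}{3} + s}$
$\left(22802 + Z{\left(-30 \right)}\right) + \frac{1}{-13921} = \left(22802 + \frac{3}{95 + 3 \left(-30\right)}\right) + \frac{1}{-13921} = \left(22802 + \frac{3}{95 - 90}\right) - \frac{1}{13921} = \left(22802 + \frac{3}{5}\right) - \frac{1}{13921} = \frac{114013}{5} - \frac{1}{13921} = \frac{1587174968}{69605}$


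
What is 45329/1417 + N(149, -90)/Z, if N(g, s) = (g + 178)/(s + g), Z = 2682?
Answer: 2391077887/74741082 ≈ 31.991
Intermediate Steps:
N(g, s) = (178 + g)/(g + s)
45329/1417 + N(149, -90)/Z = 45329/1417 + ((178 + 149)/(149 - 90))/2682 = 45329*(1/1417) + (327/59)*(1/2682) = 45329/1417 + ((1/59)*327)*(1/2682) = 45329/1417 + (327/59)*(1/2682) = 45329/1417 + 109/52746 = 2391077887/74741082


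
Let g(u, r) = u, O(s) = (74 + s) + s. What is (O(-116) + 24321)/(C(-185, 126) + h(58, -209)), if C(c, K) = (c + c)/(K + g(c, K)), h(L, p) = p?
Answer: -1425617/11961 ≈ -119.19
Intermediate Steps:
O(s) = 74 + 2*s
C(c, K) = 2*c/(K + c) (C(c, K) = (c + c)/(K + c) = (2*c)/(K + c) = 2*c/(K + c))
(O(-116) + 24321)/(C(-185, 126) + h(58, -209)) = ((74 + 2*(-116)) + 24321)/(2*(-185)/(126 - 185) - 209) = ((74 - 232) + 24321)/(2*(-185)/(-59) - 209) = (-158 + 24321)/(2*(-185)*(-1/59) - 209) = 24163/(370/59 - 209) = 24163/(-11961/59) = 24163*(-59/11961) = -1425617/11961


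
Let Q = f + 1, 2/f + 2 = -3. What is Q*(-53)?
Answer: -159/5 ≈ -31.800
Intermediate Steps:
f = -⅖ (f = 2/(-2 - 3) = 2/(-5) = 2*(-⅕) = -⅖ ≈ -0.40000)
Q = ⅗ (Q = -⅖ + 1 = ⅗ ≈ 0.60000)
Q*(-53) = (⅗)*(-53) = -159/5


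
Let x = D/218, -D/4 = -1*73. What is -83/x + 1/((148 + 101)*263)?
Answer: -592460743/9561102 ≈ -61.966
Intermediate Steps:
D = 292 (D = -(-4)*73 = -4*(-73) = 292)
x = 146/109 (x = 292/218 = 292*(1/218) = 146/109 ≈ 1.3394)
-83/x + 1/((148 + 101)*263) = -83/146/109 + 1/((148 + 101)*263) = -83*109/146 + (1/263)/249 = -9047/146 + (1/249)*(1/263) = -9047/146 + 1/65487 = -592460743/9561102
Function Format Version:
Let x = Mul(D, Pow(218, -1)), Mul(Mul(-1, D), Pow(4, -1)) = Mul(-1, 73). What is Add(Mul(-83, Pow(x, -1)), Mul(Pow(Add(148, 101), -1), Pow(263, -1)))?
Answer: Rational(-592460743, 9561102) ≈ -61.966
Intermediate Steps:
D = 292 (D = Mul(-4, Mul(-1, 73)) = Mul(-4, -73) = 292)
x = Rational(146, 109) (x = Mul(292, Pow(218, -1)) = Mul(292, Rational(1, 218)) = Rational(146, 109) ≈ 1.3394)
Add(Mul(-83, Pow(x, -1)), Mul(Pow(Add(148, 101), -1), Pow(263, -1))) = Add(Mul(-83, Pow(Rational(146, 109), -1)), Mul(Pow(Add(148, 101), -1), Pow(263, -1))) = Add(Mul(-83, Rational(109, 146)), Mul(Pow(249, -1), Rational(1, 263))) = Add(Rational(-9047, 146), Mul(Rational(1, 249), Rational(1, 263))) = Add(Rational(-9047, 146), Rational(1, 65487)) = Rational(-592460743, 9561102)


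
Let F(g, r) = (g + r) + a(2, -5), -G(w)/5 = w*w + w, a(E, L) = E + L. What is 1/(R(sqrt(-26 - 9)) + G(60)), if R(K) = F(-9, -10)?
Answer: -1/18322 ≈ -5.4579e-5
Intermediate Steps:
G(w) = -5*w - 5*w**2 (G(w) = -5*(w*w + w) = -5*(w**2 + w) = -5*(w + w**2) = -5*w - 5*w**2)
F(g, r) = -3 + g + r (F(g, r) = (g + r) + (2 - 5) = (g + r) - 3 = -3 + g + r)
R(K) = -22 (R(K) = -3 - 9 - 10 = -22)
1/(R(sqrt(-26 - 9)) + G(60)) = 1/(-22 - 5*60*(1 + 60)) = 1/(-22 - 5*60*61) = 1/(-22 - 18300) = 1/(-18322) = -1/18322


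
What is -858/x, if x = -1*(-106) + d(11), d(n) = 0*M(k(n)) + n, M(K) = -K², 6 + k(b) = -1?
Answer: -22/3 ≈ -7.3333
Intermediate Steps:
k(b) = -7 (k(b) = -6 - 1 = -7)
d(n) = n (d(n) = 0*(-1*(-7)²) + n = 0*(-1*49) + n = 0*(-49) + n = 0 + n = n)
x = 117 (x = -1*(-106) + 11 = 106 + 11 = 117)
-858/x = -858/117 = -858*1/117 = -22/3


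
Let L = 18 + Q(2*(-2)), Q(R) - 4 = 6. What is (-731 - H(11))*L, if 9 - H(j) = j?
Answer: -20412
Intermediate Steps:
H(j) = 9 - j
Q(R) = 10 (Q(R) = 4 + 6 = 10)
L = 28 (L = 18 + 10 = 28)
(-731 - H(11))*L = (-731 - (9 - 1*11))*28 = (-731 - (9 - 11))*28 = (-731 - 1*(-2))*28 = (-731 + 2)*28 = -729*28 = -20412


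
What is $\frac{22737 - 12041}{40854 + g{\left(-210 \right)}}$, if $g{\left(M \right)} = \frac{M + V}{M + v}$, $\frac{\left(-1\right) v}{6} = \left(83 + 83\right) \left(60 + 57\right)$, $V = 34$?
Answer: $\frac{44595444}{170334923} \approx 0.26181$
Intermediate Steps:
$v = -116532$ ($v = - 6 \left(83 + 83\right) \left(60 + 57\right) = - 6 \cdot 166 \cdot 117 = \left(-6\right) 19422 = -116532$)
$g{\left(M \right)} = \frac{34 + M}{-116532 + M}$ ($g{\left(M \right)} = \frac{M + 34}{M - 116532} = \frac{34 + M}{-116532 + M}$)
$\frac{22737 - 12041}{40854 + g{\left(-210 \right)}} = \frac{22737 - 12041}{40854 + \frac{34 - 210}{-116532 - 210}} = \frac{10696}{40854 + \frac{1}{-116742} \left(-176\right)} = \frac{10696}{40854 - - \frac{88}{58371}} = \frac{10696}{40854 + \frac{88}{58371}} = \frac{10696}{\frac{2384688922}{58371}} = 10696 \cdot \frac{58371}{2384688922} = \frac{44595444}{170334923}$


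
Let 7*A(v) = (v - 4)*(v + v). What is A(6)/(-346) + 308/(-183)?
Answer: -375184/221613 ≈ -1.6930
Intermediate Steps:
A(v) = 2*v*(-4 + v)/7 (A(v) = ((v - 4)*(v + v))/7 = ((-4 + v)*(2*v))/7 = (2*v*(-4 + v))/7 = 2*v*(-4 + v)/7)
A(6)/(-346) + 308/(-183) = ((2/7)*6*(-4 + 6))/(-346) + 308/(-183) = ((2/7)*6*2)*(-1/346) + 308*(-1/183) = (24/7)*(-1/346) - 308/183 = -12/1211 - 308/183 = -375184/221613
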